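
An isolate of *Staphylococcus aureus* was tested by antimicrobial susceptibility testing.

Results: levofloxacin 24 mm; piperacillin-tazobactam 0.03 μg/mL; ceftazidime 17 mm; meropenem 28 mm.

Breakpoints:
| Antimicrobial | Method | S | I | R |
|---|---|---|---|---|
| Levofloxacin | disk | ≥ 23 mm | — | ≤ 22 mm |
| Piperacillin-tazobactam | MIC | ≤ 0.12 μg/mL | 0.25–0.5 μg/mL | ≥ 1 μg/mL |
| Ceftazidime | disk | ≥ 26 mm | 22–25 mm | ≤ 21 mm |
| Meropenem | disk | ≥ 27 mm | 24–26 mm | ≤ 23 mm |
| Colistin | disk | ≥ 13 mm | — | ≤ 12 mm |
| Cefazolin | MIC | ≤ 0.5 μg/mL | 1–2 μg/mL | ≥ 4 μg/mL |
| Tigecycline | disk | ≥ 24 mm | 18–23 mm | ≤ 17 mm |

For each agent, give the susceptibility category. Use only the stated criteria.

Levofloxacin (24 mm) ≥ 23 mm ⇒ Susceptible
Piperacillin-tazobactam: 0.03 μg/mL is ≤ 0.12 μg/mL ⇒ susceptible
Ceftazidime (17 mm) ≤ 21 mm → resistant
Meropenem (28 mm) ≥ 27 mm → susceptible

S, S, R, S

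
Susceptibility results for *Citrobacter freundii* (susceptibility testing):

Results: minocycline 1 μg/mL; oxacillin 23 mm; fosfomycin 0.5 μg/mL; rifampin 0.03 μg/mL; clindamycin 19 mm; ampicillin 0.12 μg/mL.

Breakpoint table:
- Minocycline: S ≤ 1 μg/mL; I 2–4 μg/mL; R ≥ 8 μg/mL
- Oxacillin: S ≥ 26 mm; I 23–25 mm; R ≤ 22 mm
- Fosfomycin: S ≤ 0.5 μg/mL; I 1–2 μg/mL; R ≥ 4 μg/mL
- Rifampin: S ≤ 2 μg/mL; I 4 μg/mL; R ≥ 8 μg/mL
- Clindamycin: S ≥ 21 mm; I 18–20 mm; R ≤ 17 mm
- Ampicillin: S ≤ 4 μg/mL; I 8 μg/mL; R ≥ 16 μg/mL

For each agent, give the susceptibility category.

S, I, S, S, I, S

Minocycline 1 μg/mL: ≤ 1 μg/mL — Susceptible
Oxacillin (23 mm) in 23–25 mm ⇒ I
Fosfomycin: 0.5 μg/mL is ≤ 0.5 μg/mL → Susceptible
Rifampin 0.03 μg/mL: ≤ 2 μg/mL — susceptible
Clindamycin 19 mm: in 18–20 mm → Intermediate
Ampicillin 0.12 μg/mL: ≤ 4 μg/mL — susceptible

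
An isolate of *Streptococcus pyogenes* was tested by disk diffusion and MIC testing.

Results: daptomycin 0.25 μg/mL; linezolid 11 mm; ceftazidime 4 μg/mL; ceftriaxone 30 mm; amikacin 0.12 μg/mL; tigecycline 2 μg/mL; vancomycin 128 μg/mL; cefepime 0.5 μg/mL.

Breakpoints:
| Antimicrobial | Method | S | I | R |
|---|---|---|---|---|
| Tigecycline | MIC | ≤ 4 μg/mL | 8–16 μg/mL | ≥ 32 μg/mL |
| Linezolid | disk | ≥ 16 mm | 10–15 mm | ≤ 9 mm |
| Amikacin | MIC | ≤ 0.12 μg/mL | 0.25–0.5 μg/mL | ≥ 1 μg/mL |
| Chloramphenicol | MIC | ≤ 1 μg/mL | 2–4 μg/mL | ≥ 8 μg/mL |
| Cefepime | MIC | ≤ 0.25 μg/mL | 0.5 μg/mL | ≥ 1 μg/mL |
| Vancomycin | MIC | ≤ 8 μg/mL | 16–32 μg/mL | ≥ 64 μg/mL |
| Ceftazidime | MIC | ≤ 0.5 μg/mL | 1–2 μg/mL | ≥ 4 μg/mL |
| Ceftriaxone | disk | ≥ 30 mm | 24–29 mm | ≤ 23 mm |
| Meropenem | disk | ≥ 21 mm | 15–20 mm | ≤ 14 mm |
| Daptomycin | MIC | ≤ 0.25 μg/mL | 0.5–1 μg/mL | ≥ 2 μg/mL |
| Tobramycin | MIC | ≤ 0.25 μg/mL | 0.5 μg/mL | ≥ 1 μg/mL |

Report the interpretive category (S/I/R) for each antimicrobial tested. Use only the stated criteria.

Daptomycin (0.25 μg/mL) ≤ 0.25 μg/mL — Susceptible
Linezolid (11 mm) in 10–15 mm ⇒ intermediate
Ceftazidime 4 μg/mL: ≥ 4 μg/mL → resistant
Ceftriaxone: 30 mm is ≥ 30 mm ⇒ S
Amikacin (0.12 μg/mL) ≤ 0.12 μg/mL ⇒ S
Tigecycline: 2 μg/mL is ≤ 4 μg/mL — susceptible
Vancomycin: 128 μg/mL is ≥ 64 μg/mL ⇒ R
Cefepime (0.5 μg/mL) = 0.5 μg/mL ⇒ Intermediate

S, I, R, S, S, S, R, I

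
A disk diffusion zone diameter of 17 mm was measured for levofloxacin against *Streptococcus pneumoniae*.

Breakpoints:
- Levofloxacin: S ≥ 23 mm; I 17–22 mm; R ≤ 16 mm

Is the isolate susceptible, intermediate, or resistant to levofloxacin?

I

Levofloxacin: 17 mm is in 17–22 mm — intermediate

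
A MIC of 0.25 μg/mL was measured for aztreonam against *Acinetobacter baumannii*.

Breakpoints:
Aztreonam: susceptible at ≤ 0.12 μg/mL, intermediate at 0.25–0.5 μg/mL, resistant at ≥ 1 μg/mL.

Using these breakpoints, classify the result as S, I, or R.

I

Aztreonam (0.25 μg/mL) in 0.25–0.5 μg/mL — intermediate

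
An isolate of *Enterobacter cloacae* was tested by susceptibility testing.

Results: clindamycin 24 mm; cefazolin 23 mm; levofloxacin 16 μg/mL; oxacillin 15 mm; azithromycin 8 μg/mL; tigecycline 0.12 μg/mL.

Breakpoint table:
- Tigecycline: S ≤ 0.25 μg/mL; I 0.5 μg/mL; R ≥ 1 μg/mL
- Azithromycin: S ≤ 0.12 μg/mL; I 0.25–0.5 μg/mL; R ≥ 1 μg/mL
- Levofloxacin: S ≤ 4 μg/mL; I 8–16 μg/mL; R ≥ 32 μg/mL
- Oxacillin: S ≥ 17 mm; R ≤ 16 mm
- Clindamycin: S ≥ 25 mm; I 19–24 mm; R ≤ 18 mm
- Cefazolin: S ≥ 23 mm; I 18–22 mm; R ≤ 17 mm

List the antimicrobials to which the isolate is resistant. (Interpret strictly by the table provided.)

Clindamycin 24 mm: in 19–24 mm → Intermediate
Cefazolin 23 mm: ≥ 23 mm → S
Levofloxacin: 16 μg/mL is in 8–16 μg/mL — Intermediate
Oxacillin: 15 mm is ≤ 16 mm ⇒ resistant
Azithromycin (8 μg/mL) ≥ 1 μg/mL → Resistant
Tigecycline 0.12 μg/mL: ≤ 0.25 μg/mL ⇒ susceptible

oxacillin, azithromycin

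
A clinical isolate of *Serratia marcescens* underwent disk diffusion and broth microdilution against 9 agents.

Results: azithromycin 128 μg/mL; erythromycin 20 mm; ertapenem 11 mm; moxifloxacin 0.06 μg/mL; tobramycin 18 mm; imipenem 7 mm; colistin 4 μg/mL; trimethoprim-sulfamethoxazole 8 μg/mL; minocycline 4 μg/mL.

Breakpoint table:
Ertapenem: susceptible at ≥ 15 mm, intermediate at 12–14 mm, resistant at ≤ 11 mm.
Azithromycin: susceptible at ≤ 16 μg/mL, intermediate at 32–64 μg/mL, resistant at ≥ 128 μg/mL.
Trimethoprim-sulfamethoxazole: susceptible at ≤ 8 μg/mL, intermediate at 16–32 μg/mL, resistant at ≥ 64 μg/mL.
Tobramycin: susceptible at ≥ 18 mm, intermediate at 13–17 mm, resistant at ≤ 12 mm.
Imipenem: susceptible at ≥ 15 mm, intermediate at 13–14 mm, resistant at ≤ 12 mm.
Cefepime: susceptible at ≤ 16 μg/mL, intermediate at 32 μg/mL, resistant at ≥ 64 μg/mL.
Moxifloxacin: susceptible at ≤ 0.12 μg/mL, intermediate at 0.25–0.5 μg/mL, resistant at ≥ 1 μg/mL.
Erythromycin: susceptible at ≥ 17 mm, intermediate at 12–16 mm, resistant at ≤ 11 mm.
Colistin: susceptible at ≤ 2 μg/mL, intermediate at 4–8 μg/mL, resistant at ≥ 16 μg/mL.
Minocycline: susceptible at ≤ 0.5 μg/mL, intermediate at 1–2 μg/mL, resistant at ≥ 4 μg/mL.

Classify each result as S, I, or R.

R, S, R, S, S, R, I, S, R

Azithromycin: 128 μg/mL is ≥ 128 μg/mL — resistant
Erythromycin: 20 mm is ≥ 17 mm → susceptible
Ertapenem 11 mm: ≤ 11 mm → R
Moxifloxacin: 0.06 μg/mL is ≤ 0.12 μg/mL → susceptible
Tobramycin: 18 mm is ≥ 18 mm ⇒ Susceptible
Imipenem 7 mm: ≤ 12 mm — R
Colistin: 4 μg/mL is in 4–8 μg/mL ⇒ Intermediate
Trimethoprim-sulfamethoxazole 8 μg/mL: ≤ 8 μg/mL → Susceptible
Minocycline (4 μg/mL) ≥ 4 μg/mL ⇒ Resistant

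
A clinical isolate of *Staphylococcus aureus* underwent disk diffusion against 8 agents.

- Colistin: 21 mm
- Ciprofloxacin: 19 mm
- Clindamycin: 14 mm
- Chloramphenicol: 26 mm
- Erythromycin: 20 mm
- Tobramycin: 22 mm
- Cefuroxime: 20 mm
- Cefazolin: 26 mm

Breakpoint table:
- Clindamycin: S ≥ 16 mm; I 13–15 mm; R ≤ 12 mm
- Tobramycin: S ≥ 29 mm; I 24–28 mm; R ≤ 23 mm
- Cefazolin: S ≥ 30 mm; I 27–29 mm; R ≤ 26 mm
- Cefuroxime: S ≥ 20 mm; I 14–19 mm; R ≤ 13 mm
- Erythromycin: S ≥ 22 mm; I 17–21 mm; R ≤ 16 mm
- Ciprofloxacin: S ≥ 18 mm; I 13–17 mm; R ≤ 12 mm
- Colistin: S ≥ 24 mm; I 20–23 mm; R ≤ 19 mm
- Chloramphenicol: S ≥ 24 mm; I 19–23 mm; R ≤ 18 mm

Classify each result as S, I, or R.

Colistin 21 mm: in 20–23 mm → I
Ciprofloxacin 19 mm: ≥ 18 mm → S
Clindamycin (14 mm) in 13–15 mm — Intermediate
Chloramphenicol 26 mm: ≥ 24 mm → Susceptible
Erythromycin: 20 mm is in 17–21 mm — Intermediate
Tobramycin (22 mm) ≤ 23 mm — resistant
Cefuroxime 20 mm: ≥ 20 mm — susceptible
Cefazolin (26 mm) ≤ 26 mm ⇒ Resistant

I, S, I, S, I, R, S, R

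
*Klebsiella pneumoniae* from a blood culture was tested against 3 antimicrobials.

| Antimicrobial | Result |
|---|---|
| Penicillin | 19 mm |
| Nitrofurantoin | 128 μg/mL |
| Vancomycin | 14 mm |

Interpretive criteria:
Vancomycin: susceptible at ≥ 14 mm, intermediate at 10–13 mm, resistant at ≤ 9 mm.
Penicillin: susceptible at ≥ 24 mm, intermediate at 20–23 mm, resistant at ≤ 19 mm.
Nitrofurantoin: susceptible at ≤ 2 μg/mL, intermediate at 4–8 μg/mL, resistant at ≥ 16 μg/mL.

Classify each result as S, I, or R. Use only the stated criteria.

Penicillin 19 mm: ≤ 19 mm ⇒ resistant
Nitrofurantoin (128 μg/mL) ≥ 16 μg/mL ⇒ resistant
Vancomycin 14 mm: ≥ 14 mm — Susceptible

R, R, S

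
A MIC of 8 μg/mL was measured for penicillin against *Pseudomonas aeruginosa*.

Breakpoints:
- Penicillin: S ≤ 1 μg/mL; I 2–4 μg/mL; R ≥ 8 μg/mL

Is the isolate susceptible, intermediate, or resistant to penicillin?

Penicillin (8 μg/mL) ≥ 8 μg/mL — R

Resistant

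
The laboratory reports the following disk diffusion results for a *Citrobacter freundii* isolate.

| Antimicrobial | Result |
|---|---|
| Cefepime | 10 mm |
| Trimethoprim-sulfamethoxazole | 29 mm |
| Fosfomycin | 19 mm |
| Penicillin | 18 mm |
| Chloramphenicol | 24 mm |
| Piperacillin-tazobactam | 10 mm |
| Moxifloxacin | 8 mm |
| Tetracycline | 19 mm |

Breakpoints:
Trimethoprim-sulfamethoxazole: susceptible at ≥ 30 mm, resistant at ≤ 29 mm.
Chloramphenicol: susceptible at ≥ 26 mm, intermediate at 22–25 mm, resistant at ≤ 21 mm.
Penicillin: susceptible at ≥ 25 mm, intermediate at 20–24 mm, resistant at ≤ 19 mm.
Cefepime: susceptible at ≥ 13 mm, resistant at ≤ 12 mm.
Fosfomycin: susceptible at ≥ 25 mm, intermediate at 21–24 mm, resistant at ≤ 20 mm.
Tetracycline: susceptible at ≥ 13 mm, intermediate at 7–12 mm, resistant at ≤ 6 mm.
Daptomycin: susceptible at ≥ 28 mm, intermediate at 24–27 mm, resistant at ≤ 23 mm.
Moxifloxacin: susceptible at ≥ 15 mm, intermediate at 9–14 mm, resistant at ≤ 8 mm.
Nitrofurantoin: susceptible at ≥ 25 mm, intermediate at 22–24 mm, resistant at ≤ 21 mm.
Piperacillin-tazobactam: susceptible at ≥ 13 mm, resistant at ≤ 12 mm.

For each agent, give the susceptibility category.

Cefepime: 10 mm is ≤ 12 mm — Resistant
Trimethoprim-sulfamethoxazole (29 mm) ≤ 29 mm ⇒ resistant
Fosfomycin (19 mm) ≤ 20 mm → R
Penicillin: 18 mm is ≤ 19 mm ⇒ resistant
Chloramphenicol (24 mm) in 22–25 mm ⇒ I
Piperacillin-tazobactam: 10 mm is ≤ 12 mm → R
Moxifloxacin 8 mm: ≤ 8 mm ⇒ R
Tetracycline: 19 mm is ≥ 13 mm → Susceptible

R, R, R, R, I, R, R, S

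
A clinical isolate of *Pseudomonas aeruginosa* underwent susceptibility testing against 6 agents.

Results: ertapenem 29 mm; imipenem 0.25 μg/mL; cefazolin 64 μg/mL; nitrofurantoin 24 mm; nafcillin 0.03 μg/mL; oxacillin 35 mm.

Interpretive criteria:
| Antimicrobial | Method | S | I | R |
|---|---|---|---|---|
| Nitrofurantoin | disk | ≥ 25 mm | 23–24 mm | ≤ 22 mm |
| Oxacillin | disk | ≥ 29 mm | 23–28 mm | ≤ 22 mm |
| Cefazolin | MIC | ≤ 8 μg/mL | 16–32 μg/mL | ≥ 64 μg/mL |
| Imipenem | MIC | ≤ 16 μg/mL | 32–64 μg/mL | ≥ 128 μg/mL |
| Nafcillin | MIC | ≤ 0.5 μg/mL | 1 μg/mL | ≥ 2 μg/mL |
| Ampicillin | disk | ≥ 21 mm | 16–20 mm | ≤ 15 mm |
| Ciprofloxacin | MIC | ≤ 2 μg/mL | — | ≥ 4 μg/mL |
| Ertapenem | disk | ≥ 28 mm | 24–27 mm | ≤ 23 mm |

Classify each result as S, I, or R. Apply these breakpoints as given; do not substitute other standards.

Ertapenem 29 mm: ≥ 28 mm ⇒ susceptible
Imipenem (0.25 μg/mL) ≤ 16 μg/mL — susceptible
Cefazolin (64 μg/mL) ≥ 64 μg/mL — resistant
Nitrofurantoin: 24 mm is in 23–24 mm → I
Nafcillin 0.03 μg/mL: ≤ 0.5 μg/mL — Susceptible
Oxacillin 35 mm: ≥ 29 mm — susceptible

S, S, R, I, S, S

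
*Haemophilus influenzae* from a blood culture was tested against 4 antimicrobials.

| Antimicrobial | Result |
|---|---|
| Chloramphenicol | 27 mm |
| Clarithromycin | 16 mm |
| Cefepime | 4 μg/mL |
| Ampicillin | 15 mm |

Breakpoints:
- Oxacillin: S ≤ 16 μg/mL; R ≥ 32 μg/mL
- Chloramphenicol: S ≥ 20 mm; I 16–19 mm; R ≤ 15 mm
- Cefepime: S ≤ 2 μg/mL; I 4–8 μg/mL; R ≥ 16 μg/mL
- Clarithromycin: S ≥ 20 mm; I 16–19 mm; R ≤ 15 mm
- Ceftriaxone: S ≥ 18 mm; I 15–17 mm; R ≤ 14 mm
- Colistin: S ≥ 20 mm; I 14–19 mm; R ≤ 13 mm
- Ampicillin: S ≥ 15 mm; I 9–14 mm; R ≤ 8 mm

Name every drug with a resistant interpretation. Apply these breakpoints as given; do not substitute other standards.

Chloramphenicol: 27 mm is ≥ 20 mm — Susceptible
Clarithromycin (16 mm) in 16–19 mm — intermediate
Cefepime (4 μg/mL) in 4–8 μg/mL ⇒ I
Ampicillin: 15 mm is ≥ 15 mm → susceptible

none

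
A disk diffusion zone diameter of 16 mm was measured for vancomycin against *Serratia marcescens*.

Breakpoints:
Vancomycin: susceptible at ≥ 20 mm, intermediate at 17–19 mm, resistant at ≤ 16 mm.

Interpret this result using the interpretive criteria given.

Vancomycin: 16 mm is ≤ 16 mm ⇒ R

R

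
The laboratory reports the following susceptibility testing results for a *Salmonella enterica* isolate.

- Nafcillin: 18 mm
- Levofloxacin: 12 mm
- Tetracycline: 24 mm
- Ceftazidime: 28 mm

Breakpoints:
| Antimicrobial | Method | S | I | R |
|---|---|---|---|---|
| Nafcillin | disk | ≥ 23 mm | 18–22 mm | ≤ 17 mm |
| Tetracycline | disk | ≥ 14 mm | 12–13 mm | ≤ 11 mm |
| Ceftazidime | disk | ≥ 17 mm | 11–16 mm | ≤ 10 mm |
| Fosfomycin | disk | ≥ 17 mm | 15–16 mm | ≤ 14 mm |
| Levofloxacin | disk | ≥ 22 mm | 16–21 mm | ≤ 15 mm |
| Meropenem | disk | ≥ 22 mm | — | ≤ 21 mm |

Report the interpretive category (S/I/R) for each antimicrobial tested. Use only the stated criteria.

I, R, S, S

Nafcillin (18 mm) in 18–22 mm → Intermediate
Levofloxacin 12 mm: ≤ 15 mm — Resistant
Tetracycline (24 mm) ≥ 14 mm → S
Ceftazidime: 28 mm is ≥ 17 mm — susceptible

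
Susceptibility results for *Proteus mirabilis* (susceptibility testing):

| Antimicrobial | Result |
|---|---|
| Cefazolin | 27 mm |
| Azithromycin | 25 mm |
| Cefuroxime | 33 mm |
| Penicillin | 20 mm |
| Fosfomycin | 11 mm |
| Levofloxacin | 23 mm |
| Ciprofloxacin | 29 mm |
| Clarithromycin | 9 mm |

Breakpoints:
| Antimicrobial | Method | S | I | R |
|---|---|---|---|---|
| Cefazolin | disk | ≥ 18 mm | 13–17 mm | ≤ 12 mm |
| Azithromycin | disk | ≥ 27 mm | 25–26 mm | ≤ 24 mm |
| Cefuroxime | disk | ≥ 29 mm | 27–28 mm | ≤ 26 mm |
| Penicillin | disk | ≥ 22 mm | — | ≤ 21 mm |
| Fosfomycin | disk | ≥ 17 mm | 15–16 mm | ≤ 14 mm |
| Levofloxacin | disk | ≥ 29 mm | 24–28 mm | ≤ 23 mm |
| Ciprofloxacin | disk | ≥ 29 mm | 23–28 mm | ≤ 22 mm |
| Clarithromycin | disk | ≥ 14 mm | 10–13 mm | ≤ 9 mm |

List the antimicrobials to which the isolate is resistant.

penicillin, fosfomycin, levofloxacin, clarithromycin

Cefazolin (27 mm) ≥ 18 mm → S
Azithromycin: 25 mm is in 25–26 mm — I
Cefuroxime 33 mm: ≥ 29 mm ⇒ S
Penicillin (20 mm) ≤ 21 mm ⇒ Resistant
Fosfomycin 11 mm: ≤ 14 mm ⇒ resistant
Levofloxacin: 23 mm is ≤ 23 mm → R
Ciprofloxacin (29 mm) ≥ 29 mm — susceptible
Clarithromycin 9 mm: ≤ 9 mm ⇒ Resistant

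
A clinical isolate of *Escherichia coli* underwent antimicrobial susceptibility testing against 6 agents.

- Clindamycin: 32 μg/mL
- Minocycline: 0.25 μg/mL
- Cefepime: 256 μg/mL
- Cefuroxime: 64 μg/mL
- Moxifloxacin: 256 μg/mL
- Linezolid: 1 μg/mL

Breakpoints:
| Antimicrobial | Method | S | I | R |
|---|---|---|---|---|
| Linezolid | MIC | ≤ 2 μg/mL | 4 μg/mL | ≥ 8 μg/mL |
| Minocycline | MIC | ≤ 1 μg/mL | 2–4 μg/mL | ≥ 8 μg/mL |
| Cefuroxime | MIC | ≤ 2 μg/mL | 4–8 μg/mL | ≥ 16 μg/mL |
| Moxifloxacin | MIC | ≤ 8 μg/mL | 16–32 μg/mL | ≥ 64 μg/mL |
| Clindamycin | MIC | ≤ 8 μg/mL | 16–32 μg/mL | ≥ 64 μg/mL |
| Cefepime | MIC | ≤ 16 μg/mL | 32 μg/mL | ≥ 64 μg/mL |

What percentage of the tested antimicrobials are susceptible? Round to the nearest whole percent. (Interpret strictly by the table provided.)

Clindamycin 32 μg/mL: in 16–32 μg/mL — Intermediate
Minocycline 0.25 μg/mL: ≤ 1 μg/mL ⇒ susceptible
Cefepime 256 μg/mL: ≥ 64 μg/mL ⇒ resistant
Cefuroxime 64 μg/mL: ≥ 16 μg/mL ⇒ Resistant
Moxifloxacin (256 μg/mL) ≥ 64 μg/mL — R
Linezolid (1 μg/mL) ≤ 2 μg/mL — Susceptible
Susceptible: 2/6

33%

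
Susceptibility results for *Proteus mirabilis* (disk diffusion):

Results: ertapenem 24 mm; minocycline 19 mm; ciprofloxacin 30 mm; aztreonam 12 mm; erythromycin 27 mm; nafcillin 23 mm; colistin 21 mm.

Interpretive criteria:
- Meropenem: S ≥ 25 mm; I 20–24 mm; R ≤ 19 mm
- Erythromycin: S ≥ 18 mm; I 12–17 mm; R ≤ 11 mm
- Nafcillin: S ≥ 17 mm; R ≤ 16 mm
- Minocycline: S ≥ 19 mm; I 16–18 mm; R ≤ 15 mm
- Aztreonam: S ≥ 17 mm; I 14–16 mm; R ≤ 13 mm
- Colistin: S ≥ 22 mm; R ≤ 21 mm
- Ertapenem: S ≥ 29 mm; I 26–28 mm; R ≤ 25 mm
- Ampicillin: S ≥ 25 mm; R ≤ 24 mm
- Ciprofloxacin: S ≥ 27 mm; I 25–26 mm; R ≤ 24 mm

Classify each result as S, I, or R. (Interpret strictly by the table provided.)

R, S, S, R, S, S, R

Ertapenem: 24 mm is ≤ 25 mm — R
Minocycline (19 mm) ≥ 19 mm → S
Ciprofloxacin (30 mm) ≥ 27 mm — Susceptible
Aztreonam: 12 mm is ≤ 13 mm ⇒ Resistant
Erythromycin 27 mm: ≥ 18 mm — S
Nafcillin (23 mm) ≥ 17 mm → S
Colistin 21 mm: ≤ 21 mm — Resistant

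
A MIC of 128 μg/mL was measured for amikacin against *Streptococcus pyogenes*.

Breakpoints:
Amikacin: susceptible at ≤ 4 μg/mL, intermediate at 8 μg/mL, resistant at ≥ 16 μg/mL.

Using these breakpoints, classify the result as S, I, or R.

Amikacin (128 μg/mL) ≥ 16 μg/mL — R

R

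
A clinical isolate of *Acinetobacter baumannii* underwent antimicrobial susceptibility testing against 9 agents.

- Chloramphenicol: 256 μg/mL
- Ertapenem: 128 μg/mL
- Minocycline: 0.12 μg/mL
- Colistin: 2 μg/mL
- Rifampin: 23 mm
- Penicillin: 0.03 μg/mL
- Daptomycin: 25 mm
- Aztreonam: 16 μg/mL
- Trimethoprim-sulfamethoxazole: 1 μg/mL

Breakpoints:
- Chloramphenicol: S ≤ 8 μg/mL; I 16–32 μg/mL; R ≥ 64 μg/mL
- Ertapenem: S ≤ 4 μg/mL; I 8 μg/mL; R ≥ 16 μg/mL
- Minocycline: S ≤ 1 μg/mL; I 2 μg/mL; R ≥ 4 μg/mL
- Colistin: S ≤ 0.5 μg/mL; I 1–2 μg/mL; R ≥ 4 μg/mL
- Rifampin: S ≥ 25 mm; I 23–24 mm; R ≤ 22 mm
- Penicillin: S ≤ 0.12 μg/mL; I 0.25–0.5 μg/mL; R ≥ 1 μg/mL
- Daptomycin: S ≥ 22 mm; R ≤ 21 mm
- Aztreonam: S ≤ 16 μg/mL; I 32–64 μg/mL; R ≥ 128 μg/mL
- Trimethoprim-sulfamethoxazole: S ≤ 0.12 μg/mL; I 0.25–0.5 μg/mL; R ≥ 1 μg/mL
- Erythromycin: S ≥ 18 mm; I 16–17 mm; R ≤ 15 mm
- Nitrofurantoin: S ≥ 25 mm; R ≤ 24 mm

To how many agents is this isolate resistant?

3

Chloramphenicol (256 μg/mL) ≥ 64 μg/mL → resistant
Ertapenem (128 μg/mL) ≥ 16 μg/mL ⇒ Resistant
Minocycline 0.12 μg/mL: ≤ 1 μg/mL → S
Colistin: 2 μg/mL is in 1–2 μg/mL → intermediate
Rifampin: 23 mm is in 23–24 mm → intermediate
Penicillin 0.03 μg/mL: ≤ 0.12 μg/mL — susceptible
Daptomycin 25 mm: ≥ 22 mm ⇒ susceptible
Aztreonam (16 μg/mL) ≤ 16 μg/mL — S
Trimethoprim-sulfamethoxazole 1 μg/mL: ≥ 1 μg/mL → resistant
Resistant: 3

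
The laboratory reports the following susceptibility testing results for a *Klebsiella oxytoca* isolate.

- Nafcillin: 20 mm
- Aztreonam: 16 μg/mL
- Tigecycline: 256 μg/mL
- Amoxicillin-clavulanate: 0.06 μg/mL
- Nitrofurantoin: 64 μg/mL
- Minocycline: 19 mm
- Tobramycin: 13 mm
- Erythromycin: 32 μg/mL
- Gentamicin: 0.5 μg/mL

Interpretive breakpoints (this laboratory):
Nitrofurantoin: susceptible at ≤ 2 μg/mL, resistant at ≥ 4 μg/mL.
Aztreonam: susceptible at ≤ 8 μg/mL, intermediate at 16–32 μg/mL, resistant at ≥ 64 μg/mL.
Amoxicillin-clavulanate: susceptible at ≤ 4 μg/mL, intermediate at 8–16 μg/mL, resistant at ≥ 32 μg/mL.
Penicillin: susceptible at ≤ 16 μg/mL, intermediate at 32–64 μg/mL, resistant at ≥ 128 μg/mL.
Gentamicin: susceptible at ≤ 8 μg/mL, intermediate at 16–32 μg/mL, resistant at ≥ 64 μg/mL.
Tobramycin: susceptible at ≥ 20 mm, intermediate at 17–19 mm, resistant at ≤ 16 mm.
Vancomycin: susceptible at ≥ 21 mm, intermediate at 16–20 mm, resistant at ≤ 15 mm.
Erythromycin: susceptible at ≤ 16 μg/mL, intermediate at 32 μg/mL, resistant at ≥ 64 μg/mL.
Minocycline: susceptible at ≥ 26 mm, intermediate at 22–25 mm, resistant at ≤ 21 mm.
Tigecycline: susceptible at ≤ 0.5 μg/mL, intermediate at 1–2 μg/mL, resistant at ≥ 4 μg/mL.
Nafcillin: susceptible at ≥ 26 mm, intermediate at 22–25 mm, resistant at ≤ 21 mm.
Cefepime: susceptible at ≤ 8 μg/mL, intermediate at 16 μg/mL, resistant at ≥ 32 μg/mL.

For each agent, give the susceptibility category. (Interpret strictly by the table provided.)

R, I, R, S, R, R, R, I, S

Nafcillin: 20 mm is ≤ 21 mm → Resistant
Aztreonam (16 μg/mL) in 16–32 μg/mL → intermediate
Tigecycline 256 μg/mL: ≥ 4 μg/mL — resistant
Amoxicillin-clavulanate (0.06 μg/mL) ≤ 4 μg/mL — Susceptible
Nitrofurantoin (64 μg/mL) ≥ 4 μg/mL ⇒ R
Minocycline: 19 mm is ≤ 21 mm → R
Tobramycin 13 mm: ≤ 16 mm — R
Erythromycin (32 μg/mL) = 32 μg/mL — I
Gentamicin (0.5 μg/mL) ≤ 8 μg/mL → susceptible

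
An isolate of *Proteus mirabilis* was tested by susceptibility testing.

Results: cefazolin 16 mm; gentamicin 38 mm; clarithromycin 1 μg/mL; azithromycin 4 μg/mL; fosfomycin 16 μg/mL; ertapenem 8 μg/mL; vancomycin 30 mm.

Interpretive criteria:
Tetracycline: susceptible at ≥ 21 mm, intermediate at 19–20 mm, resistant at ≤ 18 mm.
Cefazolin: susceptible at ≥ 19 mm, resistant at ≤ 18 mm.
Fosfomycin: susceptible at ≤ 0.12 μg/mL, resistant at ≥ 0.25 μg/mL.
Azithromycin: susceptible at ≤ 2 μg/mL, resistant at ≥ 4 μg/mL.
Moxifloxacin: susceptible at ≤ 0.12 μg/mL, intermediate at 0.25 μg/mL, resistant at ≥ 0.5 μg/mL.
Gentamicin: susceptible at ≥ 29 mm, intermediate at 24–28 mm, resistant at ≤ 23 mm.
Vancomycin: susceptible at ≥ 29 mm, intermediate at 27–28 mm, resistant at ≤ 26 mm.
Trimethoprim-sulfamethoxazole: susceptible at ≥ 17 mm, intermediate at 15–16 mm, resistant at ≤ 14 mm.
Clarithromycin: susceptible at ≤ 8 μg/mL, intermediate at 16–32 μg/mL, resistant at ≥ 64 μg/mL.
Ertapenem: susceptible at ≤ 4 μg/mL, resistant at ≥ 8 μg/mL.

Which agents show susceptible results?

Cefazolin: 16 mm is ≤ 18 mm ⇒ resistant
Gentamicin 38 mm: ≥ 29 mm → Susceptible
Clarithromycin (1 μg/mL) ≤ 8 μg/mL — S
Azithromycin (4 μg/mL) ≥ 4 μg/mL → Resistant
Fosfomycin 16 μg/mL: ≥ 0.25 μg/mL → Resistant
Ertapenem 8 μg/mL: ≥ 8 μg/mL → resistant
Vancomycin 30 mm: ≥ 29 mm — S

gentamicin, clarithromycin, vancomycin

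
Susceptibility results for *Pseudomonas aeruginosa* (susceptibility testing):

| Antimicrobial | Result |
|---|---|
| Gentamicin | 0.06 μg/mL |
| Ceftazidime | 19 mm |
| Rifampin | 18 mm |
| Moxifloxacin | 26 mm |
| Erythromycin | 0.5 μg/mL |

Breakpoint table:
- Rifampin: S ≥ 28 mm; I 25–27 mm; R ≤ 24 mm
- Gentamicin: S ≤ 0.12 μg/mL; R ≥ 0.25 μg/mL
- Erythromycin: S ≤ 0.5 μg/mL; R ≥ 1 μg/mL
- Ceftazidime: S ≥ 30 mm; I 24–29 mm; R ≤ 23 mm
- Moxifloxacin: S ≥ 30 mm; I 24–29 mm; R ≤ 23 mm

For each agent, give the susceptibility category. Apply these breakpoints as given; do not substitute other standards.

S, R, R, I, S

Gentamicin 0.06 μg/mL: ≤ 0.12 μg/mL → susceptible
Ceftazidime (19 mm) ≤ 23 mm → resistant
Rifampin (18 mm) ≤ 24 mm — resistant
Moxifloxacin: 26 mm is in 24–29 mm ⇒ Intermediate
Erythromycin 0.5 μg/mL: ≤ 0.5 μg/mL — susceptible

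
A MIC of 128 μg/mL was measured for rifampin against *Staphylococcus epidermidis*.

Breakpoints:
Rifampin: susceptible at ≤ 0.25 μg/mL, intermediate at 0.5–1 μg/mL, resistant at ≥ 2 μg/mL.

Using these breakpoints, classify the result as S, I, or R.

R

Rifampin: 128 μg/mL is ≥ 2 μg/mL — resistant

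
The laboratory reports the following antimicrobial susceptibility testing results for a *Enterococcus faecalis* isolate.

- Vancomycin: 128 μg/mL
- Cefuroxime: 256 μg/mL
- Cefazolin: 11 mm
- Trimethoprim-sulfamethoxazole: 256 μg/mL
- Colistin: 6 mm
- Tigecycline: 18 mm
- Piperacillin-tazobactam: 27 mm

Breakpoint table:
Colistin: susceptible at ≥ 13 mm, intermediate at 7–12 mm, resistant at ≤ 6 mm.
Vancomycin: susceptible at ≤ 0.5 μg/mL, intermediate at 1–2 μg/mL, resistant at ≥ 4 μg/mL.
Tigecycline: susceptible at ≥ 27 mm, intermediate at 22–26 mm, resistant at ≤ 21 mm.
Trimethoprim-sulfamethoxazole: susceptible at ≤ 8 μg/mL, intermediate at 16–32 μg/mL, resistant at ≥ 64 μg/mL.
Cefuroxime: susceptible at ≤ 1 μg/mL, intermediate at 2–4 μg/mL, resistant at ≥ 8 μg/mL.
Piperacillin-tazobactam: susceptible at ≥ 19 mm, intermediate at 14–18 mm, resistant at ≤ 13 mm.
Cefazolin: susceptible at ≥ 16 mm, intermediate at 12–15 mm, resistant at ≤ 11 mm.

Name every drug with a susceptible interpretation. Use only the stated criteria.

Vancomycin: 128 μg/mL is ≥ 4 μg/mL — R
Cefuroxime (256 μg/mL) ≥ 8 μg/mL ⇒ resistant
Cefazolin 11 mm: ≤ 11 mm → Resistant
Trimethoprim-sulfamethoxazole: 256 μg/mL is ≥ 64 μg/mL ⇒ resistant
Colistin 6 mm: ≤ 6 mm ⇒ resistant
Tigecycline: 18 mm is ≤ 21 mm — R
Piperacillin-tazobactam: 27 mm is ≥ 19 mm ⇒ Susceptible

piperacillin-tazobactam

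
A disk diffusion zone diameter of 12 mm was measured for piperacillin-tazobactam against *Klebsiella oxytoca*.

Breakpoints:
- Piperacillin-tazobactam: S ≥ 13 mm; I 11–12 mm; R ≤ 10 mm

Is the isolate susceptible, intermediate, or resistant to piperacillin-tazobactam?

I

Piperacillin-tazobactam 12 mm: in 11–12 mm ⇒ Intermediate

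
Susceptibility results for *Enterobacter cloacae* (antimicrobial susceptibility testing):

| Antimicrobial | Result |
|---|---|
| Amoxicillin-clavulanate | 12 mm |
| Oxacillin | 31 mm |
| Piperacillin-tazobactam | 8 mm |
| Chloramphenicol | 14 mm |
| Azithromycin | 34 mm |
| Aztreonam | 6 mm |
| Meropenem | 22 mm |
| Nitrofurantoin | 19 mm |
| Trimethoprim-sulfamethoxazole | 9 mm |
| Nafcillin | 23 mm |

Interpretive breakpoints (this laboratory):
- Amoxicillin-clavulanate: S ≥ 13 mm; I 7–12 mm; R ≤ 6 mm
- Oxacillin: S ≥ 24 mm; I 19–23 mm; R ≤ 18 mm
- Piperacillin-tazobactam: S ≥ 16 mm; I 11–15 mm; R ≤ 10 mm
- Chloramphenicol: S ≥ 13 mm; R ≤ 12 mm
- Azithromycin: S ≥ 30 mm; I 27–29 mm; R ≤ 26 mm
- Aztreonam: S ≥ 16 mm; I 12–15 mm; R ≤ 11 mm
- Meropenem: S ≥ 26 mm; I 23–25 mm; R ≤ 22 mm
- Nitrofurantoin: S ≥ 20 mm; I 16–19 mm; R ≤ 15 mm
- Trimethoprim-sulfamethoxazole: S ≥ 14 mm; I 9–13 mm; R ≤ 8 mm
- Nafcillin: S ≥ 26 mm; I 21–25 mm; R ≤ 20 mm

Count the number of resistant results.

3

Amoxicillin-clavulanate 12 mm: in 7–12 mm → Intermediate
Oxacillin (31 mm) ≥ 24 mm ⇒ Susceptible
Piperacillin-tazobactam 8 mm: ≤ 10 mm ⇒ resistant
Chloramphenicol: 14 mm is ≥ 13 mm — Susceptible
Azithromycin (34 mm) ≥ 30 mm ⇒ susceptible
Aztreonam 6 mm: ≤ 11 mm → resistant
Meropenem: 22 mm is ≤ 22 mm ⇒ resistant
Nitrofurantoin (19 mm) in 16–19 mm ⇒ intermediate
Trimethoprim-sulfamethoxazole (9 mm) in 9–13 mm — Intermediate
Nafcillin 23 mm: in 21–25 mm → I
Resistant: 3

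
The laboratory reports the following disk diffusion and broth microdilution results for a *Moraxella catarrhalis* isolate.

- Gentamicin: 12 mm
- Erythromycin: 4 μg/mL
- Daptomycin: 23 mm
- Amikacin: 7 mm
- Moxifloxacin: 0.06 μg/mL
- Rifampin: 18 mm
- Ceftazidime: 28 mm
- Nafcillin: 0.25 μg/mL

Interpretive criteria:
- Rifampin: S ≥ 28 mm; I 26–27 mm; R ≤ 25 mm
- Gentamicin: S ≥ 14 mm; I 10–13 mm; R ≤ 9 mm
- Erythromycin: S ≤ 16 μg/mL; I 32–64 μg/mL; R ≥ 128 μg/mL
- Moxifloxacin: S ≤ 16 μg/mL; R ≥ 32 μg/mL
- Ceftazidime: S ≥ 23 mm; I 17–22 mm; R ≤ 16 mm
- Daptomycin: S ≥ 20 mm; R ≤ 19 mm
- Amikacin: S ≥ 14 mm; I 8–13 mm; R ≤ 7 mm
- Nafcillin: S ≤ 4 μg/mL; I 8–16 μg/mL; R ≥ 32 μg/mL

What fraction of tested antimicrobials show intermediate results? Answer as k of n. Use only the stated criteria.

Gentamicin 12 mm: in 10–13 mm — intermediate
Erythromycin 4 μg/mL: ≤ 16 μg/mL ⇒ Susceptible
Daptomycin (23 mm) ≥ 20 mm → S
Amikacin 7 mm: ≤ 7 mm → R
Moxifloxacin 0.06 μg/mL: ≤ 16 μg/mL → S
Rifampin: 18 mm is ≤ 25 mm — resistant
Ceftazidime 28 mm: ≥ 23 mm → S
Nafcillin 0.25 μg/mL: ≤ 4 μg/mL — Susceptible
Intermediate: 1/8

1 of 8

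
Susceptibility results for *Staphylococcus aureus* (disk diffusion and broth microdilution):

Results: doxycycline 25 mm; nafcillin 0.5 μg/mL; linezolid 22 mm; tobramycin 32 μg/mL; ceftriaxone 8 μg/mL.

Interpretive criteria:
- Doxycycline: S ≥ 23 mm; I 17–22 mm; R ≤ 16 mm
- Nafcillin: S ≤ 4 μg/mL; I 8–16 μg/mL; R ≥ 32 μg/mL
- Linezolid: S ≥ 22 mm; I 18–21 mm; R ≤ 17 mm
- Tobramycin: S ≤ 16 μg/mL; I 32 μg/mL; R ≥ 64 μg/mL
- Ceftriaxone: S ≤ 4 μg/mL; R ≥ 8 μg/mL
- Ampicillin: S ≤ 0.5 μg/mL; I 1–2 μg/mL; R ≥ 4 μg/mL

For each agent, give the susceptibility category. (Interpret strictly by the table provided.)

S, S, S, I, R

Doxycycline (25 mm) ≥ 23 mm → S
Nafcillin: 0.5 μg/mL is ≤ 4 μg/mL → susceptible
Linezolid: 22 mm is ≥ 22 mm — susceptible
Tobramycin (32 μg/mL) = 32 μg/mL — intermediate
Ceftriaxone 8 μg/mL: ≥ 8 μg/mL → resistant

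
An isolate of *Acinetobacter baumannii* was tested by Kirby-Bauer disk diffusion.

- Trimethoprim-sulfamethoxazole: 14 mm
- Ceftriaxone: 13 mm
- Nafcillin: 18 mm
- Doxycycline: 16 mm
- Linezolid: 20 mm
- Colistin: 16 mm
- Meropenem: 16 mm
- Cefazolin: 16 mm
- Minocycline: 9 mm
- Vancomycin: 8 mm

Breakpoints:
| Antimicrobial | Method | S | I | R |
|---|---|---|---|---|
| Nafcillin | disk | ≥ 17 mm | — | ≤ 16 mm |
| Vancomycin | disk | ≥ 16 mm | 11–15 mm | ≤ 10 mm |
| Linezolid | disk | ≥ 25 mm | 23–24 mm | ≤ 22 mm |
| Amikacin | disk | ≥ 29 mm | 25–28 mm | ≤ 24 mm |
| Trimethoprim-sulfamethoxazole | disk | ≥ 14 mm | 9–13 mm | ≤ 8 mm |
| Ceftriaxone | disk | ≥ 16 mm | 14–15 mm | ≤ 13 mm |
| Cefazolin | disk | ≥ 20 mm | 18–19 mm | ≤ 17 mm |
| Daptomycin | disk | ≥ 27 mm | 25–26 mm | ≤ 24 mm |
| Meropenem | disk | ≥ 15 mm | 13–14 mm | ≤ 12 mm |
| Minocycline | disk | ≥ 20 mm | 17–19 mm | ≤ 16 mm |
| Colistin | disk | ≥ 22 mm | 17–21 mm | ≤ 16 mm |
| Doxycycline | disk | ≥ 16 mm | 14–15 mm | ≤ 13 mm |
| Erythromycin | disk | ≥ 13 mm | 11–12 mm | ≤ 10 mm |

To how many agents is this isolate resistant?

6

Trimethoprim-sulfamethoxazole: 14 mm is ≥ 14 mm ⇒ S
Ceftriaxone: 13 mm is ≤ 13 mm — Resistant
Nafcillin: 18 mm is ≥ 17 mm — S
Doxycycline: 16 mm is ≥ 16 mm → susceptible
Linezolid: 20 mm is ≤ 22 mm → resistant
Colistin: 16 mm is ≤ 16 mm ⇒ resistant
Meropenem (16 mm) ≥ 15 mm ⇒ Susceptible
Cefazolin 16 mm: ≤ 17 mm → R
Minocycline (9 mm) ≤ 16 mm — R
Vancomycin 8 mm: ≤ 10 mm — resistant
Resistant: 6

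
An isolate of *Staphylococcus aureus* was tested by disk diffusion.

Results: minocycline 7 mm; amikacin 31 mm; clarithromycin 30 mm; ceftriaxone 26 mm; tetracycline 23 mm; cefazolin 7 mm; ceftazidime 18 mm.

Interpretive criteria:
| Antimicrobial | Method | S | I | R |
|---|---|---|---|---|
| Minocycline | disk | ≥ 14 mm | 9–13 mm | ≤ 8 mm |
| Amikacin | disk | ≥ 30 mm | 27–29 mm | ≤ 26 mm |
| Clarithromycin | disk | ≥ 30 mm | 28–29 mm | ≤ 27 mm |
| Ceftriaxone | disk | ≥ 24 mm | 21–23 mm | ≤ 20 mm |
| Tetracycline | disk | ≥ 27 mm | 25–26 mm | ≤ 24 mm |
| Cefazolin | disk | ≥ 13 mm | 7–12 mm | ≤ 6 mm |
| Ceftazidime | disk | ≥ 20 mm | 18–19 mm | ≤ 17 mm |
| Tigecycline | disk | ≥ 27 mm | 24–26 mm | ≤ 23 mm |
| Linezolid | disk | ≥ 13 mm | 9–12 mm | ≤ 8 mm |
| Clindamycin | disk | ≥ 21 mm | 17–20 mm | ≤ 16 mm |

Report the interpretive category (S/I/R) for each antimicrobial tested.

R, S, S, S, R, I, I

Minocycline 7 mm: ≤ 8 mm → Resistant
Amikacin (31 mm) ≥ 30 mm — susceptible
Clarithromycin 30 mm: ≥ 30 mm → S
Ceftriaxone 26 mm: ≥ 24 mm ⇒ S
Tetracycline 23 mm: ≤ 24 mm — Resistant
Cefazolin 7 mm: in 7–12 mm ⇒ intermediate
Ceftazidime 18 mm: in 18–19 mm ⇒ Intermediate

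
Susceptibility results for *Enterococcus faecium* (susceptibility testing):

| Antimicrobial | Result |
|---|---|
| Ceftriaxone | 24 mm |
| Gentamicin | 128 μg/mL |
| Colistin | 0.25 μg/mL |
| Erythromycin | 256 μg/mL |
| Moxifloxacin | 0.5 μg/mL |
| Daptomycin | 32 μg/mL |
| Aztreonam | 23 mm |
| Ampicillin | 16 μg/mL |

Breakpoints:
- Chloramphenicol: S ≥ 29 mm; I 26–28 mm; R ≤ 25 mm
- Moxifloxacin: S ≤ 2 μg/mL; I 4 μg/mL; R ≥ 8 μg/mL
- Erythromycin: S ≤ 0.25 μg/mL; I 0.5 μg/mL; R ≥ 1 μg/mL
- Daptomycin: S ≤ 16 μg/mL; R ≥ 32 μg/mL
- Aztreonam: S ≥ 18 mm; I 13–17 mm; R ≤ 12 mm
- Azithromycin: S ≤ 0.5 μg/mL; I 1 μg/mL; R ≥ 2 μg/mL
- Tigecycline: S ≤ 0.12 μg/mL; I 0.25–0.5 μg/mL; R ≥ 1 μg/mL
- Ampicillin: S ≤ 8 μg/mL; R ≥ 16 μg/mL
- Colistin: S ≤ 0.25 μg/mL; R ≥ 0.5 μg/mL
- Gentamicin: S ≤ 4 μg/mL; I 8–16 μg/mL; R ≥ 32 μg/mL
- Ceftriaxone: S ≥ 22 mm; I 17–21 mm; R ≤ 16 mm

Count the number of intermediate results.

Ceftriaxone 24 mm: ≥ 22 mm → susceptible
Gentamicin 128 μg/mL: ≥ 32 μg/mL — R
Colistin (0.25 μg/mL) ≤ 0.25 μg/mL — S
Erythromycin: 256 μg/mL is ≥ 1 μg/mL — resistant
Moxifloxacin: 0.5 μg/mL is ≤ 2 μg/mL — S
Daptomycin: 32 μg/mL is ≥ 32 μg/mL — R
Aztreonam (23 mm) ≥ 18 mm — Susceptible
Ampicillin (16 μg/mL) ≥ 16 μg/mL — Resistant
Intermediate: 0

0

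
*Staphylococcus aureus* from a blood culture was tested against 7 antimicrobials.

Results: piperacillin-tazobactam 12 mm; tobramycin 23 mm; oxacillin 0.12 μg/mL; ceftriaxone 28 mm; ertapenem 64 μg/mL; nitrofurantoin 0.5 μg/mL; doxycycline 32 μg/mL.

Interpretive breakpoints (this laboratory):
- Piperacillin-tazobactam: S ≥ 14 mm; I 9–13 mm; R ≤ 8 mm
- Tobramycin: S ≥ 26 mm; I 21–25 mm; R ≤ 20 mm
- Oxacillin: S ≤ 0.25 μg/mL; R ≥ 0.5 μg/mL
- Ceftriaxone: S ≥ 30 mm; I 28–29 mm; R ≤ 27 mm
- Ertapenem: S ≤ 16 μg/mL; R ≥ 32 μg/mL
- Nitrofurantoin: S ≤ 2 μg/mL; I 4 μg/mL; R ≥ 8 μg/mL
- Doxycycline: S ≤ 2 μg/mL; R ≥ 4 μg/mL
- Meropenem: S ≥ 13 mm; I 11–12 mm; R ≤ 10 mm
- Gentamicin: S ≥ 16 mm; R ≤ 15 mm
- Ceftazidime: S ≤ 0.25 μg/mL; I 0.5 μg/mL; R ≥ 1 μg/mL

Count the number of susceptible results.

Piperacillin-tazobactam: 12 mm is in 9–13 mm → I
Tobramycin: 23 mm is in 21–25 mm ⇒ intermediate
Oxacillin 0.12 μg/mL: ≤ 0.25 μg/mL ⇒ susceptible
Ceftriaxone (28 mm) in 28–29 mm — I
Ertapenem 64 μg/mL: ≥ 32 μg/mL ⇒ resistant
Nitrofurantoin: 0.5 μg/mL is ≤ 2 μg/mL ⇒ S
Doxycycline (32 μg/mL) ≥ 4 μg/mL — Resistant
Susceptible: 2

2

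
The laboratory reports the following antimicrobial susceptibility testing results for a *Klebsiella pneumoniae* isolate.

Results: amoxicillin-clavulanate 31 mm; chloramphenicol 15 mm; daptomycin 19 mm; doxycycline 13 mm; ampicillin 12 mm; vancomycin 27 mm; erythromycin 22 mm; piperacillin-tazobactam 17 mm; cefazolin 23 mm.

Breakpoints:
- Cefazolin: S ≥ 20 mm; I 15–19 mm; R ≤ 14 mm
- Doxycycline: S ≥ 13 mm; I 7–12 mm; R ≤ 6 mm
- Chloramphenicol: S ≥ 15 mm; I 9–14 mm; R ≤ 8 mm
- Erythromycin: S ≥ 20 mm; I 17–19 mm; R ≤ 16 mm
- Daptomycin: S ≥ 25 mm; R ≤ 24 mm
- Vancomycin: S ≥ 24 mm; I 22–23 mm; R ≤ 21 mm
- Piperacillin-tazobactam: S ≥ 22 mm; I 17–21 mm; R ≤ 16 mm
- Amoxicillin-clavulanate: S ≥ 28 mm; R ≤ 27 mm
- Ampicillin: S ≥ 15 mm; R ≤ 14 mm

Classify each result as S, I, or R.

Amoxicillin-clavulanate (31 mm) ≥ 28 mm ⇒ Susceptible
Chloramphenicol 15 mm: ≥ 15 mm ⇒ S
Daptomycin (19 mm) ≤ 24 mm ⇒ resistant
Doxycycline 13 mm: ≥ 13 mm → Susceptible
Ampicillin: 12 mm is ≤ 14 mm → R
Vancomycin: 27 mm is ≥ 24 mm — susceptible
Erythromycin 22 mm: ≥ 20 mm — S
Piperacillin-tazobactam: 17 mm is in 17–21 mm → intermediate
Cefazolin (23 mm) ≥ 20 mm — S

S, S, R, S, R, S, S, I, S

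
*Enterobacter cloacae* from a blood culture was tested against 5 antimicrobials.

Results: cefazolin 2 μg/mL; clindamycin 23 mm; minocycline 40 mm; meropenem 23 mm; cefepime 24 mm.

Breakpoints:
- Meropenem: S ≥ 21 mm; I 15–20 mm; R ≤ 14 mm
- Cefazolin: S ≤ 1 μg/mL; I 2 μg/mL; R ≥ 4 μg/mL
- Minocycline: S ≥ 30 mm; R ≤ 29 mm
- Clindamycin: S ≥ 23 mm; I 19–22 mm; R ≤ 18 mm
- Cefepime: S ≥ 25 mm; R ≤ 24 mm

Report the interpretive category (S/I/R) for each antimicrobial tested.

Cefazolin 2 μg/mL: = 2 μg/mL → intermediate
Clindamycin 23 mm: ≥ 23 mm ⇒ Susceptible
Minocycline 40 mm: ≥ 30 mm — susceptible
Meropenem: 23 mm is ≥ 21 mm ⇒ Susceptible
Cefepime (24 mm) ≤ 24 mm ⇒ Resistant

I, S, S, S, R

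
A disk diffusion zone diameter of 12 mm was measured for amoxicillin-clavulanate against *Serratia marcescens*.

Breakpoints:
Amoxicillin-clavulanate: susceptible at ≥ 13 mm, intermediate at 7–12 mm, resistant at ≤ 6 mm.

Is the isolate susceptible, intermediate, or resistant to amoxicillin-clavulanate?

Amoxicillin-clavulanate 12 mm: in 7–12 mm ⇒ I

Intermediate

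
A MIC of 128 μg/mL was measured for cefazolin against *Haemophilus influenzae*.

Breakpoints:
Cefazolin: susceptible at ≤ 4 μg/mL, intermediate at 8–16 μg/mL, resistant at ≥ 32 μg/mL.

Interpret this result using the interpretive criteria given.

Resistant

Cefazolin 128 μg/mL: ≥ 32 μg/mL ⇒ Resistant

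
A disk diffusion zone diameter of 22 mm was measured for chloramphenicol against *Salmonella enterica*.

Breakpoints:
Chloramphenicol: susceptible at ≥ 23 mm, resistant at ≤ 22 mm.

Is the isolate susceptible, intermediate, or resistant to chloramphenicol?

Chloramphenicol (22 mm) ≤ 22 mm → Resistant

Resistant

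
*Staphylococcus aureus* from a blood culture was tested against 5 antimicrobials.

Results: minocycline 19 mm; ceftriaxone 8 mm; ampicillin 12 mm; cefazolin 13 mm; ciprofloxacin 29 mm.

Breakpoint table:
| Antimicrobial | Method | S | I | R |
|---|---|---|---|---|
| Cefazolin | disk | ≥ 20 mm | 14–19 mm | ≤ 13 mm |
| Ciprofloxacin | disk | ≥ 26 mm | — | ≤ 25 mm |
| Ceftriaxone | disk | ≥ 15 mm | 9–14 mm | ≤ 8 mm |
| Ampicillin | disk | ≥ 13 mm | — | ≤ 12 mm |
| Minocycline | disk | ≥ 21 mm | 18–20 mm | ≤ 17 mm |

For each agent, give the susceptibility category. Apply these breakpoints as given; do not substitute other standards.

Minocycline 19 mm: in 18–20 mm ⇒ intermediate
Ceftriaxone 8 mm: ≤ 8 mm — resistant
Ampicillin (12 mm) ≤ 12 mm → resistant
Cefazolin: 13 mm is ≤ 13 mm — Resistant
Ciprofloxacin: 29 mm is ≥ 26 mm — Susceptible

I, R, R, R, S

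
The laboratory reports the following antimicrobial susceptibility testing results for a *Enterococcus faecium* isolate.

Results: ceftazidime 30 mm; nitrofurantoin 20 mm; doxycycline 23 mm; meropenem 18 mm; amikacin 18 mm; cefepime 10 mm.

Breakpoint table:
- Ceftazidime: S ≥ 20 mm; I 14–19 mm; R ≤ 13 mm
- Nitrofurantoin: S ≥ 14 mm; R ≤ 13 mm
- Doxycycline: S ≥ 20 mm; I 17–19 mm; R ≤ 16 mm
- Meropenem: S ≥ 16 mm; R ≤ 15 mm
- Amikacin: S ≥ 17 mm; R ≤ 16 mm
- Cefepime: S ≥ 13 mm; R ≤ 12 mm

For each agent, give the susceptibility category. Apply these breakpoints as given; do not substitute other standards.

Ceftazidime (30 mm) ≥ 20 mm → Susceptible
Nitrofurantoin (20 mm) ≥ 14 mm → Susceptible
Doxycycline 23 mm: ≥ 20 mm ⇒ susceptible
Meropenem 18 mm: ≥ 16 mm → S
Amikacin (18 mm) ≥ 17 mm — susceptible
Cefepime (10 mm) ≤ 12 mm → resistant

S, S, S, S, S, R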